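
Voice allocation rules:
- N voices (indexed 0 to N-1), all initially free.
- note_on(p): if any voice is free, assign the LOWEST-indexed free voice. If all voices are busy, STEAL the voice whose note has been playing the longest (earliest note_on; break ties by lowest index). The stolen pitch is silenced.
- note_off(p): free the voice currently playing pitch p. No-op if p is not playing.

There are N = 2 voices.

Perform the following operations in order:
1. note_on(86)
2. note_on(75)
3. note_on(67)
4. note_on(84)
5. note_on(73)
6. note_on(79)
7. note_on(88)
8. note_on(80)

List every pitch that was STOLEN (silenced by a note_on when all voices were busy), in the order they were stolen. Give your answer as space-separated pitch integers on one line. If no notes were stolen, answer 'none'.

Op 1: note_on(86): voice 0 is free -> assigned | voices=[86 -]
Op 2: note_on(75): voice 1 is free -> assigned | voices=[86 75]
Op 3: note_on(67): all voices busy, STEAL voice 0 (pitch 86, oldest) -> assign | voices=[67 75]
Op 4: note_on(84): all voices busy, STEAL voice 1 (pitch 75, oldest) -> assign | voices=[67 84]
Op 5: note_on(73): all voices busy, STEAL voice 0 (pitch 67, oldest) -> assign | voices=[73 84]
Op 6: note_on(79): all voices busy, STEAL voice 1 (pitch 84, oldest) -> assign | voices=[73 79]
Op 7: note_on(88): all voices busy, STEAL voice 0 (pitch 73, oldest) -> assign | voices=[88 79]
Op 8: note_on(80): all voices busy, STEAL voice 1 (pitch 79, oldest) -> assign | voices=[88 80]

Answer: 86 75 67 84 73 79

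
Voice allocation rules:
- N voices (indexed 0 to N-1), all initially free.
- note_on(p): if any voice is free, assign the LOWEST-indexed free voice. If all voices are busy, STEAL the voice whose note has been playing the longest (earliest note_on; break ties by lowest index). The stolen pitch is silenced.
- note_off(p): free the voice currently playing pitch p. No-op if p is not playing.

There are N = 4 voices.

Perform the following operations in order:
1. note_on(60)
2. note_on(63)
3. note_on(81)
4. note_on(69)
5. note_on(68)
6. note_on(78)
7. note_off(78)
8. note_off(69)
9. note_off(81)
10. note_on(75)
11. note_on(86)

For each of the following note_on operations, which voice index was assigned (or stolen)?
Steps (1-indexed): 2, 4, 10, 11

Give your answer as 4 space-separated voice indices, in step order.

Op 1: note_on(60): voice 0 is free -> assigned | voices=[60 - - -]
Op 2: note_on(63): voice 1 is free -> assigned | voices=[60 63 - -]
Op 3: note_on(81): voice 2 is free -> assigned | voices=[60 63 81 -]
Op 4: note_on(69): voice 3 is free -> assigned | voices=[60 63 81 69]
Op 5: note_on(68): all voices busy, STEAL voice 0 (pitch 60, oldest) -> assign | voices=[68 63 81 69]
Op 6: note_on(78): all voices busy, STEAL voice 1 (pitch 63, oldest) -> assign | voices=[68 78 81 69]
Op 7: note_off(78): free voice 1 | voices=[68 - 81 69]
Op 8: note_off(69): free voice 3 | voices=[68 - 81 -]
Op 9: note_off(81): free voice 2 | voices=[68 - - -]
Op 10: note_on(75): voice 1 is free -> assigned | voices=[68 75 - -]
Op 11: note_on(86): voice 2 is free -> assigned | voices=[68 75 86 -]

Answer: 1 3 1 2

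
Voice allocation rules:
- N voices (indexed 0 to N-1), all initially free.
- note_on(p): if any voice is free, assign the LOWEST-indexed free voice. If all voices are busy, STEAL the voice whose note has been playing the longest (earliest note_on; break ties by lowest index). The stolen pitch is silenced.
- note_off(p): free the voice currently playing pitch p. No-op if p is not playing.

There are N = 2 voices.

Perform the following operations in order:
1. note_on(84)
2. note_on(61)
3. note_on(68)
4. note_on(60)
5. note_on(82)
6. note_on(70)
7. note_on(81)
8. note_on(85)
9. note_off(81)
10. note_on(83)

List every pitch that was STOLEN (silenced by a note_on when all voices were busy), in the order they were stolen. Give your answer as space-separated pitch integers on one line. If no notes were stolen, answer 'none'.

Op 1: note_on(84): voice 0 is free -> assigned | voices=[84 -]
Op 2: note_on(61): voice 1 is free -> assigned | voices=[84 61]
Op 3: note_on(68): all voices busy, STEAL voice 0 (pitch 84, oldest) -> assign | voices=[68 61]
Op 4: note_on(60): all voices busy, STEAL voice 1 (pitch 61, oldest) -> assign | voices=[68 60]
Op 5: note_on(82): all voices busy, STEAL voice 0 (pitch 68, oldest) -> assign | voices=[82 60]
Op 6: note_on(70): all voices busy, STEAL voice 1 (pitch 60, oldest) -> assign | voices=[82 70]
Op 7: note_on(81): all voices busy, STEAL voice 0 (pitch 82, oldest) -> assign | voices=[81 70]
Op 8: note_on(85): all voices busy, STEAL voice 1 (pitch 70, oldest) -> assign | voices=[81 85]
Op 9: note_off(81): free voice 0 | voices=[- 85]
Op 10: note_on(83): voice 0 is free -> assigned | voices=[83 85]

Answer: 84 61 68 60 82 70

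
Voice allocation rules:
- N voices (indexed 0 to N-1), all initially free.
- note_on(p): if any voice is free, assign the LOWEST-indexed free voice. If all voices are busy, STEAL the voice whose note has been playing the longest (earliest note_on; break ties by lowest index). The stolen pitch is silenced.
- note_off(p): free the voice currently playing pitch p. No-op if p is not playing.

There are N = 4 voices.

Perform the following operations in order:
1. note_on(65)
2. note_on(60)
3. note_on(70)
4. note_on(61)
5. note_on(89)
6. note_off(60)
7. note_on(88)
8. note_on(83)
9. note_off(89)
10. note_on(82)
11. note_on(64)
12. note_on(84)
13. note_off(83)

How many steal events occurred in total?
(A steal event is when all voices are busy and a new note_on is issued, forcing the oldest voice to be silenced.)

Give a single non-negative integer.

Op 1: note_on(65): voice 0 is free -> assigned | voices=[65 - - -]
Op 2: note_on(60): voice 1 is free -> assigned | voices=[65 60 - -]
Op 3: note_on(70): voice 2 is free -> assigned | voices=[65 60 70 -]
Op 4: note_on(61): voice 3 is free -> assigned | voices=[65 60 70 61]
Op 5: note_on(89): all voices busy, STEAL voice 0 (pitch 65, oldest) -> assign | voices=[89 60 70 61]
Op 6: note_off(60): free voice 1 | voices=[89 - 70 61]
Op 7: note_on(88): voice 1 is free -> assigned | voices=[89 88 70 61]
Op 8: note_on(83): all voices busy, STEAL voice 2 (pitch 70, oldest) -> assign | voices=[89 88 83 61]
Op 9: note_off(89): free voice 0 | voices=[- 88 83 61]
Op 10: note_on(82): voice 0 is free -> assigned | voices=[82 88 83 61]
Op 11: note_on(64): all voices busy, STEAL voice 3 (pitch 61, oldest) -> assign | voices=[82 88 83 64]
Op 12: note_on(84): all voices busy, STEAL voice 1 (pitch 88, oldest) -> assign | voices=[82 84 83 64]
Op 13: note_off(83): free voice 2 | voices=[82 84 - 64]

Answer: 4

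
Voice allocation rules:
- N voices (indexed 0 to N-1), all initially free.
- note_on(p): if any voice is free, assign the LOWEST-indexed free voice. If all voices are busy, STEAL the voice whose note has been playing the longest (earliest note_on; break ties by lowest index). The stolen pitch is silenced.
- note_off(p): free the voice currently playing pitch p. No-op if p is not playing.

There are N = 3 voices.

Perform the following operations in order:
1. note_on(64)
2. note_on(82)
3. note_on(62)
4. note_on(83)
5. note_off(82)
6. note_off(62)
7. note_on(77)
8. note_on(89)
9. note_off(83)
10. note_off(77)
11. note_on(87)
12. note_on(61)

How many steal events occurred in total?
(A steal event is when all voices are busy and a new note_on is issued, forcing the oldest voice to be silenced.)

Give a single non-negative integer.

Answer: 1

Derivation:
Op 1: note_on(64): voice 0 is free -> assigned | voices=[64 - -]
Op 2: note_on(82): voice 1 is free -> assigned | voices=[64 82 -]
Op 3: note_on(62): voice 2 is free -> assigned | voices=[64 82 62]
Op 4: note_on(83): all voices busy, STEAL voice 0 (pitch 64, oldest) -> assign | voices=[83 82 62]
Op 5: note_off(82): free voice 1 | voices=[83 - 62]
Op 6: note_off(62): free voice 2 | voices=[83 - -]
Op 7: note_on(77): voice 1 is free -> assigned | voices=[83 77 -]
Op 8: note_on(89): voice 2 is free -> assigned | voices=[83 77 89]
Op 9: note_off(83): free voice 0 | voices=[- 77 89]
Op 10: note_off(77): free voice 1 | voices=[- - 89]
Op 11: note_on(87): voice 0 is free -> assigned | voices=[87 - 89]
Op 12: note_on(61): voice 1 is free -> assigned | voices=[87 61 89]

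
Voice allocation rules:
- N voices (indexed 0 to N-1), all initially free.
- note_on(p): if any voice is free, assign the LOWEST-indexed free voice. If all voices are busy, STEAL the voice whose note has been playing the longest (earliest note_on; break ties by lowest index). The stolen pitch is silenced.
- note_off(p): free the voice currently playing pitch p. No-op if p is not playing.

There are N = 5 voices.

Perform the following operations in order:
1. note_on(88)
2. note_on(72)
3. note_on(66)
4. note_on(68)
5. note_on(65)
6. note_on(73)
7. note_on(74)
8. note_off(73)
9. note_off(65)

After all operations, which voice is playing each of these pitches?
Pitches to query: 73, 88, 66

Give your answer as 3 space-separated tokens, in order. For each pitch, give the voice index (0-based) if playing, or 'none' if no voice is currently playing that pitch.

Op 1: note_on(88): voice 0 is free -> assigned | voices=[88 - - - -]
Op 2: note_on(72): voice 1 is free -> assigned | voices=[88 72 - - -]
Op 3: note_on(66): voice 2 is free -> assigned | voices=[88 72 66 - -]
Op 4: note_on(68): voice 3 is free -> assigned | voices=[88 72 66 68 -]
Op 5: note_on(65): voice 4 is free -> assigned | voices=[88 72 66 68 65]
Op 6: note_on(73): all voices busy, STEAL voice 0 (pitch 88, oldest) -> assign | voices=[73 72 66 68 65]
Op 7: note_on(74): all voices busy, STEAL voice 1 (pitch 72, oldest) -> assign | voices=[73 74 66 68 65]
Op 8: note_off(73): free voice 0 | voices=[- 74 66 68 65]
Op 9: note_off(65): free voice 4 | voices=[- 74 66 68 -]

Answer: none none 2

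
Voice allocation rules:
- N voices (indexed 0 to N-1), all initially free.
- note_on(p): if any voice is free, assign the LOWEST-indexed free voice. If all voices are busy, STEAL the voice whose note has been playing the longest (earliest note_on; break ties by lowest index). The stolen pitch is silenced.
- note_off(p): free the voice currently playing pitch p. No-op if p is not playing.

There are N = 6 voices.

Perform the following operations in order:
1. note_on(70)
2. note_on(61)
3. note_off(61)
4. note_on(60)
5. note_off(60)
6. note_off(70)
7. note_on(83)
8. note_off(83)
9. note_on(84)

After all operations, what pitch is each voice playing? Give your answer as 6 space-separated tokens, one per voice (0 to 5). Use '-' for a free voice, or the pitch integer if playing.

Answer: 84 - - - - -

Derivation:
Op 1: note_on(70): voice 0 is free -> assigned | voices=[70 - - - - -]
Op 2: note_on(61): voice 1 is free -> assigned | voices=[70 61 - - - -]
Op 3: note_off(61): free voice 1 | voices=[70 - - - - -]
Op 4: note_on(60): voice 1 is free -> assigned | voices=[70 60 - - - -]
Op 5: note_off(60): free voice 1 | voices=[70 - - - - -]
Op 6: note_off(70): free voice 0 | voices=[- - - - - -]
Op 7: note_on(83): voice 0 is free -> assigned | voices=[83 - - - - -]
Op 8: note_off(83): free voice 0 | voices=[- - - - - -]
Op 9: note_on(84): voice 0 is free -> assigned | voices=[84 - - - - -]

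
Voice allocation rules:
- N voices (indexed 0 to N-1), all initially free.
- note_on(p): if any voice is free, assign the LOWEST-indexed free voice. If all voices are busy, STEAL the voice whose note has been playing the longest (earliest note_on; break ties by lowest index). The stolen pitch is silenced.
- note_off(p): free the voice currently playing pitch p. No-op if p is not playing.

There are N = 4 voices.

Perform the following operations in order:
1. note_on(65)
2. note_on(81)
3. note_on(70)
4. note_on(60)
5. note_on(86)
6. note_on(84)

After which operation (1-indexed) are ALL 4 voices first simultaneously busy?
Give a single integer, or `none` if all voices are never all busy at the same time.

Answer: 4

Derivation:
Op 1: note_on(65): voice 0 is free -> assigned | voices=[65 - - -]
Op 2: note_on(81): voice 1 is free -> assigned | voices=[65 81 - -]
Op 3: note_on(70): voice 2 is free -> assigned | voices=[65 81 70 -]
Op 4: note_on(60): voice 3 is free -> assigned | voices=[65 81 70 60]
Op 5: note_on(86): all voices busy, STEAL voice 0 (pitch 65, oldest) -> assign | voices=[86 81 70 60]
Op 6: note_on(84): all voices busy, STEAL voice 1 (pitch 81, oldest) -> assign | voices=[86 84 70 60]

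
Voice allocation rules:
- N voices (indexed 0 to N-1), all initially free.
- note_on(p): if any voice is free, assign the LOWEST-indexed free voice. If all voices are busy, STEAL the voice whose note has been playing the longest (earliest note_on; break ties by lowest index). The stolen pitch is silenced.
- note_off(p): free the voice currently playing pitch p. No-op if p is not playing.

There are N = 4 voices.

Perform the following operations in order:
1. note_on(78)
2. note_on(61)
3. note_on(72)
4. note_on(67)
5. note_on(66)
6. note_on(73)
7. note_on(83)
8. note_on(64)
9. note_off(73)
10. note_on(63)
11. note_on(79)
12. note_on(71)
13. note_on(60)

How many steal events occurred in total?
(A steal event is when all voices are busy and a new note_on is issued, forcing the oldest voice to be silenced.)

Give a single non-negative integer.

Op 1: note_on(78): voice 0 is free -> assigned | voices=[78 - - -]
Op 2: note_on(61): voice 1 is free -> assigned | voices=[78 61 - -]
Op 3: note_on(72): voice 2 is free -> assigned | voices=[78 61 72 -]
Op 4: note_on(67): voice 3 is free -> assigned | voices=[78 61 72 67]
Op 5: note_on(66): all voices busy, STEAL voice 0 (pitch 78, oldest) -> assign | voices=[66 61 72 67]
Op 6: note_on(73): all voices busy, STEAL voice 1 (pitch 61, oldest) -> assign | voices=[66 73 72 67]
Op 7: note_on(83): all voices busy, STEAL voice 2 (pitch 72, oldest) -> assign | voices=[66 73 83 67]
Op 8: note_on(64): all voices busy, STEAL voice 3 (pitch 67, oldest) -> assign | voices=[66 73 83 64]
Op 9: note_off(73): free voice 1 | voices=[66 - 83 64]
Op 10: note_on(63): voice 1 is free -> assigned | voices=[66 63 83 64]
Op 11: note_on(79): all voices busy, STEAL voice 0 (pitch 66, oldest) -> assign | voices=[79 63 83 64]
Op 12: note_on(71): all voices busy, STEAL voice 2 (pitch 83, oldest) -> assign | voices=[79 63 71 64]
Op 13: note_on(60): all voices busy, STEAL voice 3 (pitch 64, oldest) -> assign | voices=[79 63 71 60]

Answer: 7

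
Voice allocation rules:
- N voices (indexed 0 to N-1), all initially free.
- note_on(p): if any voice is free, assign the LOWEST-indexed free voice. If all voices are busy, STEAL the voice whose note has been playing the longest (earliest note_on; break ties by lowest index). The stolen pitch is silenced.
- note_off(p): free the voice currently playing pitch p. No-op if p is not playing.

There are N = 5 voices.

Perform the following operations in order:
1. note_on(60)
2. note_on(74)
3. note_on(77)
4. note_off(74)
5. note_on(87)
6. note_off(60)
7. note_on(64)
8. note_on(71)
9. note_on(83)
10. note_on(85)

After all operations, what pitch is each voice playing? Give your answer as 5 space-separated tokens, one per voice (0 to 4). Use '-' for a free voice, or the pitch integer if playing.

Answer: 64 87 85 71 83

Derivation:
Op 1: note_on(60): voice 0 is free -> assigned | voices=[60 - - - -]
Op 2: note_on(74): voice 1 is free -> assigned | voices=[60 74 - - -]
Op 3: note_on(77): voice 2 is free -> assigned | voices=[60 74 77 - -]
Op 4: note_off(74): free voice 1 | voices=[60 - 77 - -]
Op 5: note_on(87): voice 1 is free -> assigned | voices=[60 87 77 - -]
Op 6: note_off(60): free voice 0 | voices=[- 87 77 - -]
Op 7: note_on(64): voice 0 is free -> assigned | voices=[64 87 77 - -]
Op 8: note_on(71): voice 3 is free -> assigned | voices=[64 87 77 71 -]
Op 9: note_on(83): voice 4 is free -> assigned | voices=[64 87 77 71 83]
Op 10: note_on(85): all voices busy, STEAL voice 2 (pitch 77, oldest) -> assign | voices=[64 87 85 71 83]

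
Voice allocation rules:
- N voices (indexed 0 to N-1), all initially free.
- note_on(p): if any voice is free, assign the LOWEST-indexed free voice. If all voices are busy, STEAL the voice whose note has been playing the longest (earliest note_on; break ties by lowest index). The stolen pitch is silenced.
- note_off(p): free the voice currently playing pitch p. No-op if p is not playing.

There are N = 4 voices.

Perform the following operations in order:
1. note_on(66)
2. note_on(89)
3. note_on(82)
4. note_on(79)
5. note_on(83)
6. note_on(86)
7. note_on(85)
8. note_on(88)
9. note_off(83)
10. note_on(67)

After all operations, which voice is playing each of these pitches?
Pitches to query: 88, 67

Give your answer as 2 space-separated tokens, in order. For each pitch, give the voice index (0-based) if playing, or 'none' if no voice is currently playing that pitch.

Op 1: note_on(66): voice 0 is free -> assigned | voices=[66 - - -]
Op 2: note_on(89): voice 1 is free -> assigned | voices=[66 89 - -]
Op 3: note_on(82): voice 2 is free -> assigned | voices=[66 89 82 -]
Op 4: note_on(79): voice 3 is free -> assigned | voices=[66 89 82 79]
Op 5: note_on(83): all voices busy, STEAL voice 0 (pitch 66, oldest) -> assign | voices=[83 89 82 79]
Op 6: note_on(86): all voices busy, STEAL voice 1 (pitch 89, oldest) -> assign | voices=[83 86 82 79]
Op 7: note_on(85): all voices busy, STEAL voice 2 (pitch 82, oldest) -> assign | voices=[83 86 85 79]
Op 8: note_on(88): all voices busy, STEAL voice 3 (pitch 79, oldest) -> assign | voices=[83 86 85 88]
Op 9: note_off(83): free voice 0 | voices=[- 86 85 88]
Op 10: note_on(67): voice 0 is free -> assigned | voices=[67 86 85 88]

Answer: 3 0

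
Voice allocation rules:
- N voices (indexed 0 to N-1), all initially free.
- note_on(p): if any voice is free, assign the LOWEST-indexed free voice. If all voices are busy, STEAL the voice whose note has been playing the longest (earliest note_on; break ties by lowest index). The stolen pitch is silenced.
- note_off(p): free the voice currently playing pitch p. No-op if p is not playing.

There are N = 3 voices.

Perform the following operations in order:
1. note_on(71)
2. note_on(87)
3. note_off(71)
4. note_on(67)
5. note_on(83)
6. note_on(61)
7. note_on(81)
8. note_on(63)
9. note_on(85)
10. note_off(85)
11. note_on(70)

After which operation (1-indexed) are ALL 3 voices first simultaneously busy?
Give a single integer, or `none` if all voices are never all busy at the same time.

Op 1: note_on(71): voice 0 is free -> assigned | voices=[71 - -]
Op 2: note_on(87): voice 1 is free -> assigned | voices=[71 87 -]
Op 3: note_off(71): free voice 0 | voices=[- 87 -]
Op 4: note_on(67): voice 0 is free -> assigned | voices=[67 87 -]
Op 5: note_on(83): voice 2 is free -> assigned | voices=[67 87 83]
Op 6: note_on(61): all voices busy, STEAL voice 1 (pitch 87, oldest) -> assign | voices=[67 61 83]
Op 7: note_on(81): all voices busy, STEAL voice 0 (pitch 67, oldest) -> assign | voices=[81 61 83]
Op 8: note_on(63): all voices busy, STEAL voice 2 (pitch 83, oldest) -> assign | voices=[81 61 63]
Op 9: note_on(85): all voices busy, STEAL voice 1 (pitch 61, oldest) -> assign | voices=[81 85 63]
Op 10: note_off(85): free voice 1 | voices=[81 - 63]
Op 11: note_on(70): voice 1 is free -> assigned | voices=[81 70 63]

Answer: 5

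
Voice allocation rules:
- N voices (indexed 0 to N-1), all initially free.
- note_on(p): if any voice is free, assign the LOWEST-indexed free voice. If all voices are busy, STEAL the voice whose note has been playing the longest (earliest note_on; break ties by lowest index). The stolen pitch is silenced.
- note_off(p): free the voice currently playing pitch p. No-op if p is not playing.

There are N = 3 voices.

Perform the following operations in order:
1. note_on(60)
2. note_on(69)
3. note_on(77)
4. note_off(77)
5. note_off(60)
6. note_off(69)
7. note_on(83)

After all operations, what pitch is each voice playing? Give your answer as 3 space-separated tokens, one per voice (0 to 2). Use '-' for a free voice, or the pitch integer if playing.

Op 1: note_on(60): voice 0 is free -> assigned | voices=[60 - -]
Op 2: note_on(69): voice 1 is free -> assigned | voices=[60 69 -]
Op 3: note_on(77): voice 2 is free -> assigned | voices=[60 69 77]
Op 4: note_off(77): free voice 2 | voices=[60 69 -]
Op 5: note_off(60): free voice 0 | voices=[- 69 -]
Op 6: note_off(69): free voice 1 | voices=[- - -]
Op 7: note_on(83): voice 0 is free -> assigned | voices=[83 - -]

Answer: 83 - -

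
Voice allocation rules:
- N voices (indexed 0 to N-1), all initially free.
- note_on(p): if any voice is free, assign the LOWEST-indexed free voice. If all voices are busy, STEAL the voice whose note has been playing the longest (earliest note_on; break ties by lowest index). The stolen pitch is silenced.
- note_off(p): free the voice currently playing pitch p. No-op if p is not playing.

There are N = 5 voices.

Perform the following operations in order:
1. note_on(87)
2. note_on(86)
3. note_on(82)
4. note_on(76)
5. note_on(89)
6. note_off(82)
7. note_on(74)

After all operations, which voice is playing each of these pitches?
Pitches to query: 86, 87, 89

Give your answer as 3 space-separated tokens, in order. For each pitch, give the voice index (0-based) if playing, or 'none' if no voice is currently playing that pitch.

Answer: 1 0 4

Derivation:
Op 1: note_on(87): voice 0 is free -> assigned | voices=[87 - - - -]
Op 2: note_on(86): voice 1 is free -> assigned | voices=[87 86 - - -]
Op 3: note_on(82): voice 2 is free -> assigned | voices=[87 86 82 - -]
Op 4: note_on(76): voice 3 is free -> assigned | voices=[87 86 82 76 -]
Op 5: note_on(89): voice 4 is free -> assigned | voices=[87 86 82 76 89]
Op 6: note_off(82): free voice 2 | voices=[87 86 - 76 89]
Op 7: note_on(74): voice 2 is free -> assigned | voices=[87 86 74 76 89]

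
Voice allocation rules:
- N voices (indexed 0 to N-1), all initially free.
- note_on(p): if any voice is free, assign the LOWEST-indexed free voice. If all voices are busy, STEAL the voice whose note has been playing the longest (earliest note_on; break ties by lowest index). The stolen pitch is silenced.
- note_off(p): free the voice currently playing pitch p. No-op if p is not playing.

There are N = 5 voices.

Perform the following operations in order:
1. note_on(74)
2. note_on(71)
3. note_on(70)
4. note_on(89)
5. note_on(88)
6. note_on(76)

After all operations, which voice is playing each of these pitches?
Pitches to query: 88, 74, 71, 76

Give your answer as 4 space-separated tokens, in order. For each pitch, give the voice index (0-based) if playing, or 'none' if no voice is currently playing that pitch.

Op 1: note_on(74): voice 0 is free -> assigned | voices=[74 - - - -]
Op 2: note_on(71): voice 1 is free -> assigned | voices=[74 71 - - -]
Op 3: note_on(70): voice 2 is free -> assigned | voices=[74 71 70 - -]
Op 4: note_on(89): voice 3 is free -> assigned | voices=[74 71 70 89 -]
Op 5: note_on(88): voice 4 is free -> assigned | voices=[74 71 70 89 88]
Op 6: note_on(76): all voices busy, STEAL voice 0 (pitch 74, oldest) -> assign | voices=[76 71 70 89 88]

Answer: 4 none 1 0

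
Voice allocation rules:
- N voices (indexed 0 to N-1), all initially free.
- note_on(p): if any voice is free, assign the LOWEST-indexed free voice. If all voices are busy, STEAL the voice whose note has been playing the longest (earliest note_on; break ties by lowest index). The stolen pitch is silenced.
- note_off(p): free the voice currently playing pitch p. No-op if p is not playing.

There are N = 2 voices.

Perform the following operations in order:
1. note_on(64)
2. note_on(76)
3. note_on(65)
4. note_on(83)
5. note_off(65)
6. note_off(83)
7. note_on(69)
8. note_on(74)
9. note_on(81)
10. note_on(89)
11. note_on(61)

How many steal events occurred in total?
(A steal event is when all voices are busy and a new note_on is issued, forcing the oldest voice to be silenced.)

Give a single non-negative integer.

Answer: 5

Derivation:
Op 1: note_on(64): voice 0 is free -> assigned | voices=[64 -]
Op 2: note_on(76): voice 1 is free -> assigned | voices=[64 76]
Op 3: note_on(65): all voices busy, STEAL voice 0 (pitch 64, oldest) -> assign | voices=[65 76]
Op 4: note_on(83): all voices busy, STEAL voice 1 (pitch 76, oldest) -> assign | voices=[65 83]
Op 5: note_off(65): free voice 0 | voices=[- 83]
Op 6: note_off(83): free voice 1 | voices=[- -]
Op 7: note_on(69): voice 0 is free -> assigned | voices=[69 -]
Op 8: note_on(74): voice 1 is free -> assigned | voices=[69 74]
Op 9: note_on(81): all voices busy, STEAL voice 0 (pitch 69, oldest) -> assign | voices=[81 74]
Op 10: note_on(89): all voices busy, STEAL voice 1 (pitch 74, oldest) -> assign | voices=[81 89]
Op 11: note_on(61): all voices busy, STEAL voice 0 (pitch 81, oldest) -> assign | voices=[61 89]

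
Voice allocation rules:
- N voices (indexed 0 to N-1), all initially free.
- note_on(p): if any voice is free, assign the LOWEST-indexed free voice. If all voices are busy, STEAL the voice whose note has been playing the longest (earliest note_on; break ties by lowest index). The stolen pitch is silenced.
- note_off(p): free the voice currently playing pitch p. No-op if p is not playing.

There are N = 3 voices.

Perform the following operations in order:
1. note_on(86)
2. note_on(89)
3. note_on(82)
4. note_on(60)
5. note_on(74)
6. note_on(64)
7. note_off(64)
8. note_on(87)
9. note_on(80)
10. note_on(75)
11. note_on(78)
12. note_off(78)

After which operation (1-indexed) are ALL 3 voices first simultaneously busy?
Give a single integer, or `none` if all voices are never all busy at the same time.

Answer: 3

Derivation:
Op 1: note_on(86): voice 0 is free -> assigned | voices=[86 - -]
Op 2: note_on(89): voice 1 is free -> assigned | voices=[86 89 -]
Op 3: note_on(82): voice 2 is free -> assigned | voices=[86 89 82]
Op 4: note_on(60): all voices busy, STEAL voice 0 (pitch 86, oldest) -> assign | voices=[60 89 82]
Op 5: note_on(74): all voices busy, STEAL voice 1 (pitch 89, oldest) -> assign | voices=[60 74 82]
Op 6: note_on(64): all voices busy, STEAL voice 2 (pitch 82, oldest) -> assign | voices=[60 74 64]
Op 7: note_off(64): free voice 2 | voices=[60 74 -]
Op 8: note_on(87): voice 2 is free -> assigned | voices=[60 74 87]
Op 9: note_on(80): all voices busy, STEAL voice 0 (pitch 60, oldest) -> assign | voices=[80 74 87]
Op 10: note_on(75): all voices busy, STEAL voice 1 (pitch 74, oldest) -> assign | voices=[80 75 87]
Op 11: note_on(78): all voices busy, STEAL voice 2 (pitch 87, oldest) -> assign | voices=[80 75 78]
Op 12: note_off(78): free voice 2 | voices=[80 75 -]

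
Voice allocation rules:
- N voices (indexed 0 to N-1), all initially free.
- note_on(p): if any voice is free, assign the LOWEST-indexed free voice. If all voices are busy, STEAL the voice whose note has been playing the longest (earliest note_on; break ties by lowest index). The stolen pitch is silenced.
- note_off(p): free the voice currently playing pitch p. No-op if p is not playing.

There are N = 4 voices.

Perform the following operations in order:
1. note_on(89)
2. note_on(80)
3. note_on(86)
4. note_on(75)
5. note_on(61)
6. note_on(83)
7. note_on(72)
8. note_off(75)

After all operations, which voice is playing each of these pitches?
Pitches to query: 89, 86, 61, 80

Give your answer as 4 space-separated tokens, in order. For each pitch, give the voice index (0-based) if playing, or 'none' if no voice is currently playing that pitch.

Answer: none none 0 none

Derivation:
Op 1: note_on(89): voice 0 is free -> assigned | voices=[89 - - -]
Op 2: note_on(80): voice 1 is free -> assigned | voices=[89 80 - -]
Op 3: note_on(86): voice 2 is free -> assigned | voices=[89 80 86 -]
Op 4: note_on(75): voice 3 is free -> assigned | voices=[89 80 86 75]
Op 5: note_on(61): all voices busy, STEAL voice 0 (pitch 89, oldest) -> assign | voices=[61 80 86 75]
Op 6: note_on(83): all voices busy, STEAL voice 1 (pitch 80, oldest) -> assign | voices=[61 83 86 75]
Op 7: note_on(72): all voices busy, STEAL voice 2 (pitch 86, oldest) -> assign | voices=[61 83 72 75]
Op 8: note_off(75): free voice 3 | voices=[61 83 72 -]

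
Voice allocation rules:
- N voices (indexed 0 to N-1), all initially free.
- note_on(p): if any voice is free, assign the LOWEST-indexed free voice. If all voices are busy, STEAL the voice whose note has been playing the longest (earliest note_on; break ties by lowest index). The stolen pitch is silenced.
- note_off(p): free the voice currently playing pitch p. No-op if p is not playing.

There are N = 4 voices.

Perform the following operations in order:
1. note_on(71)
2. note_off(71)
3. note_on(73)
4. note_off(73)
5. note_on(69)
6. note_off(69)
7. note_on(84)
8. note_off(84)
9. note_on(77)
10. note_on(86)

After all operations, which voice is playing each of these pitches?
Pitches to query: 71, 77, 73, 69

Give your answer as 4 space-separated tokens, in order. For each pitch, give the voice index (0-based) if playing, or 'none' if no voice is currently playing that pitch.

Op 1: note_on(71): voice 0 is free -> assigned | voices=[71 - - -]
Op 2: note_off(71): free voice 0 | voices=[- - - -]
Op 3: note_on(73): voice 0 is free -> assigned | voices=[73 - - -]
Op 4: note_off(73): free voice 0 | voices=[- - - -]
Op 5: note_on(69): voice 0 is free -> assigned | voices=[69 - - -]
Op 6: note_off(69): free voice 0 | voices=[- - - -]
Op 7: note_on(84): voice 0 is free -> assigned | voices=[84 - - -]
Op 8: note_off(84): free voice 0 | voices=[- - - -]
Op 9: note_on(77): voice 0 is free -> assigned | voices=[77 - - -]
Op 10: note_on(86): voice 1 is free -> assigned | voices=[77 86 - -]

Answer: none 0 none none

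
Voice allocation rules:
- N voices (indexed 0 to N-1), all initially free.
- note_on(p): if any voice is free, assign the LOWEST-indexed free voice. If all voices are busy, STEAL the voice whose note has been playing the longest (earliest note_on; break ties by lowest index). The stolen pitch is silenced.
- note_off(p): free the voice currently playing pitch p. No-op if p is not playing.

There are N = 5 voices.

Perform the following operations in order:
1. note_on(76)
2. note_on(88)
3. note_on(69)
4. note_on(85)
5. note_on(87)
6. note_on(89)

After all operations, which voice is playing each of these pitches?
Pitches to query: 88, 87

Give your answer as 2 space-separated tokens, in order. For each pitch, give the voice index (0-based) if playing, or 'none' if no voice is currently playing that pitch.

Answer: 1 4

Derivation:
Op 1: note_on(76): voice 0 is free -> assigned | voices=[76 - - - -]
Op 2: note_on(88): voice 1 is free -> assigned | voices=[76 88 - - -]
Op 3: note_on(69): voice 2 is free -> assigned | voices=[76 88 69 - -]
Op 4: note_on(85): voice 3 is free -> assigned | voices=[76 88 69 85 -]
Op 5: note_on(87): voice 4 is free -> assigned | voices=[76 88 69 85 87]
Op 6: note_on(89): all voices busy, STEAL voice 0 (pitch 76, oldest) -> assign | voices=[89 88 69 85 87]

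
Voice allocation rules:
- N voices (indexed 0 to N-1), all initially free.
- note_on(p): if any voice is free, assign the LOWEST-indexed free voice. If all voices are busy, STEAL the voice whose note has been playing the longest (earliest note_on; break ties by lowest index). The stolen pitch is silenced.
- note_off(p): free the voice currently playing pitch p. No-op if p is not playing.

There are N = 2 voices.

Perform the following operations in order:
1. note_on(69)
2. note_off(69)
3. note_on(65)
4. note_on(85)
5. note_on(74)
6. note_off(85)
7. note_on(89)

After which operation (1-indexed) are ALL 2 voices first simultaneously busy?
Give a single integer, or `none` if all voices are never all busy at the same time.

Op 1: note_on(69): voice 0 is free -> assigned | voices=[69 -]
Op 2: note_off(69): free voice 0 | voices=[- -]
Op 3: note_on(65): voice 0 is free -> assigned | voices=[65 -]
Op 4: note_on(85): voice 1 is free -> assigned | voices=[65 85]
Op 5: note_on(74): all voices busy, STEAL voice 0 (pitch 65, oldest) -> assign | voices=[74 85]
Op 6: note_off(85): free voice 1 | voices=[74 -]
Op 7: note_on(89): voice 1 is free -> assigned | voices=[74 89]

Answer: 4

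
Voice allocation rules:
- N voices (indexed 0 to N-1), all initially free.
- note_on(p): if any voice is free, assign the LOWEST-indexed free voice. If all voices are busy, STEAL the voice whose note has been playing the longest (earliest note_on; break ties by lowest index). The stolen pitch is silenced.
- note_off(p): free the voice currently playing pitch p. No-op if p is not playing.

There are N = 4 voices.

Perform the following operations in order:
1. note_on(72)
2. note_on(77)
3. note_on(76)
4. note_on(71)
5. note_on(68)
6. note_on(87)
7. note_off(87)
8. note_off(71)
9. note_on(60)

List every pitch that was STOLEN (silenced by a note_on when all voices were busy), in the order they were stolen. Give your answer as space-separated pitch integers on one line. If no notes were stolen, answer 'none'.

Answer: 72 77

Derivation:
Op 1: note_on(72): voice 0 is free -> assigned | voices=[72 - - -]
Op 2: note_on(77): voice 1 is free -> assigned | voices=[72 77 - -]
Op 3: note_on(76): voice 2 is free -> assigned | voices=[72 77 76 -]
Op 4: note_on(71): voice 3 is free -> assigned | voices=[72 77 76 71]
Op 5: note_on(68): all voices busy, STEAL voice 0 (pitch 72, oldest) -> assign | voices=[68 77 76 71]
Op 6: note_on(87): all voices busy, STEAL voice 1 (pitch 77, oldest) -> assign | voices=[68 87 76 71]
Op 7: note_off(87): free voice 1 | voices=[68 - 76 71]
Op 8: note_off(71): free voice 3 | voices=[68 - 76 -]
Op 9: note_on(60): voice 1 is free -> assigned | voices=[68 60 76 -]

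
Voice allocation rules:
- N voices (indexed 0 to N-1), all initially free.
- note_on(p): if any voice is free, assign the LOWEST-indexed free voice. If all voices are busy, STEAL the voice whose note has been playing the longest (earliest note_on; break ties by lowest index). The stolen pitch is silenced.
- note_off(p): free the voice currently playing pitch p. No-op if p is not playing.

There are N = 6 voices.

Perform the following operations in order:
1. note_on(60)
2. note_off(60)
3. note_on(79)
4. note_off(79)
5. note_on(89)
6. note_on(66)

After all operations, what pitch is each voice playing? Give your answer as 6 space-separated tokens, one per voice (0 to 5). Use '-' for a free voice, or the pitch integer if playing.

Answer: 89 66 - - - -

Derivation:
Op 1: note_on(60): voice 0 is free -> assigned | voices=[60 - - - - -]
Op 2: note_off(60): free voice 0 | voices=[- - - - - -]
Op 3: note_on(79): voice 0 is free -> assigned | voices=[79 - - - - -]
Op 4: note_off(79): free voice 0 | voices=[- - - - - -]
Op 5: note_on(89): voice 0 is free -> assigned | voices=[89 - - - - -]
Op 6: note_on(66): voice 1 is free -> assigned | voices=[89 66 - - - -]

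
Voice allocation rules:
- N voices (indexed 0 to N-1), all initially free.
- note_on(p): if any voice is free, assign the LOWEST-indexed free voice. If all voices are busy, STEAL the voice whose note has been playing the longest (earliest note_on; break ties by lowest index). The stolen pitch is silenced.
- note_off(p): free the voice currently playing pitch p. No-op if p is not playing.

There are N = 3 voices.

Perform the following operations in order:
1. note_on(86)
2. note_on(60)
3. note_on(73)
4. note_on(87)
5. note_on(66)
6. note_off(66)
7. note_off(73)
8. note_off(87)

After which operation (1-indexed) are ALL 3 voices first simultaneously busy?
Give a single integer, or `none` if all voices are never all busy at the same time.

Answer: 3

Derivation:
Op 1: note_on(86): voice 0 is free -> assigned | voices=[86 - -]
Op 2: note_on(60): voice 1 is free -> assigned | voices=[86 60 -]
Op 3: note_on(73): voice 2 is free -> assigned | voices=[86 60 73]
Op 4: note_on(87): all voices busy, STEAL voice 0 (pitch 86, oldest) -> assign | voices=[87 60 73]
Op 5: note_on(66): all voices busy, STEAL voice 1 (pitch 60, oldest) -> assign | voices=[87 66 73]
Op 6: note_off(66): free voice 1 | voices=[87 - 73]
Op 7: note_off(73): free voice 2 | voices=[87 - -]
Op 8: note_off(87): free voice 0 | voices=[- - -]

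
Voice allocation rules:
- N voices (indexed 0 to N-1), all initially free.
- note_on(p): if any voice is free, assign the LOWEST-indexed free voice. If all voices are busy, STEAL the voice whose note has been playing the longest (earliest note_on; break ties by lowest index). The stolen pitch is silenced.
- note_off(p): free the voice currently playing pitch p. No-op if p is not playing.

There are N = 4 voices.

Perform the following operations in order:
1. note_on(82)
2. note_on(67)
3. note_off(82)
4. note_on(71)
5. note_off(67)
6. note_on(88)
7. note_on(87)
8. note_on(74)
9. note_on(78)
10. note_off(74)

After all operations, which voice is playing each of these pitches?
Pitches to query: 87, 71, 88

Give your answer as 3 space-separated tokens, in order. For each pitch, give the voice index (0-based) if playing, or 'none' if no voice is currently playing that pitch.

Answer: 2 none 1

Derivation:
Op 1: note_on(82): voice 0 is free -> assigned | voices=[82 - - -]
Op 2: note_on(67): voice 1 is free -> assigned | voices=[82 67 - -]
Op 3: note_off(82): free voice 0 | voices=[- 67 - -]
Op 4: note_on(71): voice 0 is free -> assigned | voices=[71 67 - -]
Op 5: note_off(67): free voice 1 | voices=[71 - - -]
Op 6: note_on(88): voice 1 is free -> assigned | voices=[71 88 - -]
Op 7: note_on(87): voice 2 is free -> assigned | voices=[71 88 87 -]
Op 8: note_on(74): voice 3 is free -> assigned | voices=[71 88 87 74]
Op 9: note_on(78): all voices busy, STEAL voice 0 (pitch 71, oldest) -> assign | voices=[78 88 87 74]
Op 10: note_off(74): free voice 3 | voices=[78 88 87 -]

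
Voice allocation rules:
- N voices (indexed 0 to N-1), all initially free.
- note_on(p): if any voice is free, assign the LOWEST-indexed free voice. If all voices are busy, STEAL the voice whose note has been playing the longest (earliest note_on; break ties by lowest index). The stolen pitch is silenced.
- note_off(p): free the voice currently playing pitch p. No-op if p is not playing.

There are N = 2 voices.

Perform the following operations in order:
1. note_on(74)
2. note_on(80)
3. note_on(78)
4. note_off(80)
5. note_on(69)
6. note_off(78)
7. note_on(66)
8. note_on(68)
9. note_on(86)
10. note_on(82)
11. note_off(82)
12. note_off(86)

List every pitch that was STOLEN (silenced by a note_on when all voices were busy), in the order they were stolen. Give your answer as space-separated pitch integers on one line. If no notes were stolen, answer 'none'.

Op 1: note_on(74): voice 0 is free -> assigned | voices=[74 -]
Op 2: note_on(80): voice 1 is free -> assigned | voices=[74 80]
Op 3: note_on(78): all voices busy, STEAL voice 0 (pitch 74, oldest) -> assign | voices=[78 80]
Op 4: note_off(80): free voice 1 | voices=[78 -]
Op 5: note_on(69): voice 1 is free -> assigned | voices=[78 69]
Op 6: note_off(78): free voice 0 | voices=[- 69]
Op 7: note_on(66): voice 0 is free -> assigned | voices=[66 69]
Op 8: note_on(68): all voices busy, STEAL voice 1 (pitch 69, oldest) -> assign | voices=[66 68]
Op 9: note_on(86): all voices busy, STEAL voice 0 (pitch 66, oldest) -> assign | voices=[86 68]
Op 10: note_on(82): all voices busy, STEAL voice 1 (pitch 68, oldest) -> assign | voices=[86 82]
Op 11: note_off(82): free voice 1 | voices=[86 -]
Op 12: note_off(86): free voice 0 | voices=[- -]

Answer: 74 69 66 68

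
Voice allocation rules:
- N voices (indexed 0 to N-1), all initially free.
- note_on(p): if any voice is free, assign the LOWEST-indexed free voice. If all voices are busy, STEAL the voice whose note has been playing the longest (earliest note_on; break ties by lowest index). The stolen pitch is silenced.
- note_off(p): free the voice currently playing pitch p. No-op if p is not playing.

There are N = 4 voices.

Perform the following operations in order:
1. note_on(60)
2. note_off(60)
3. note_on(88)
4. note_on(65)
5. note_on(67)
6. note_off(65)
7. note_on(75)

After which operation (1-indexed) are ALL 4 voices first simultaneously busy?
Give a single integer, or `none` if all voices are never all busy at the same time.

Op 1: note_on(60): voice 0 is free -> assigned | voices=[60 - - -]
Op 2: note_off(60): free voice 0 | voices=[- - - -]
Op 3: note_on(88): voice 0 is free -> assigned | voices=[88 - - -]
Op 4: note_on(65): voice 1 is free -> assigned | voices=[88 65 - -]
Op 5: note_on(67): voice 2 is free -> assigned | voices=[88 65 67 -]
Op 6: note_off(65): free voice 1 | voices=[88 - 67 -]
Op 7: note_on(75): voice 1 is free -> assigned | voices=[88 75 67 -]

Answer: none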